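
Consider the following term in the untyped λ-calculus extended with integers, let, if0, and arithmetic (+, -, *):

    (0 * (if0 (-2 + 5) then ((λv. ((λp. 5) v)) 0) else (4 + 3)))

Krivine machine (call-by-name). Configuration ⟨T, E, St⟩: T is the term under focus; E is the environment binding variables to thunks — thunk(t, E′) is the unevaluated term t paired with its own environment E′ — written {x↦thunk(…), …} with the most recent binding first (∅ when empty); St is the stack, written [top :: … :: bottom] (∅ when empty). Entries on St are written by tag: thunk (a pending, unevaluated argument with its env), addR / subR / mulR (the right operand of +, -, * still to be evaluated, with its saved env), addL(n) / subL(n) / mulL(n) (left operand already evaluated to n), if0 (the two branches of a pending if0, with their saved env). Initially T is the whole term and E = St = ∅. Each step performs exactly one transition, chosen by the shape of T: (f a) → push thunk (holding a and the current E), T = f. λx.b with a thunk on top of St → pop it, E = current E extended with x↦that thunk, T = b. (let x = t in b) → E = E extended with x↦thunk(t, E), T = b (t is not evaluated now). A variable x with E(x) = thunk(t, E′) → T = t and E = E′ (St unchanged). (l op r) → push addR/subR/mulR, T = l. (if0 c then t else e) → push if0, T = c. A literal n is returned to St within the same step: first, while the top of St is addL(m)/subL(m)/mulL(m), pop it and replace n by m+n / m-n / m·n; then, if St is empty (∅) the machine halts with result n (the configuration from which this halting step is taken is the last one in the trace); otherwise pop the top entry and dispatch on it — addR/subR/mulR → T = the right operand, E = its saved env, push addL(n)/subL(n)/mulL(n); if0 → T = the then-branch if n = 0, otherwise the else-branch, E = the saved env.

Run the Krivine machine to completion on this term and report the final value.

Answer: 0

Machine steps:
[0] [T=(0 * (if0 (-2 + 5) then ((λv. ((λp. 5) v)) 0) else (4 + 3))) | E=∅ | St=∅]
[1] [T=0 | E=∅ | St=[mulR]]
[2] [T=(if0 (-2 + 5) then ((λv. ((λp. 5) v)) 0) else (4 + 3)) | E=∅ | St=[mulL(0)]]
[3] [T=(-2 + 5) | E=∅ | St=[if0 :: mulL(0)]]
[4] [T=-2 | E=∅ | St=[addR :: if0 :: mulL(0)]]
[5] [T=5 | E=∅ | St=[addL(-2) :: if0 :: mulL(0)]]
[6] [T=(4 + 3) | E=∅ | St=[mulL(0)]]
[7] [T=4 | E=∅ | St=[addR :: mulL(0)]]
[8] [T=3 | E=∅ | St=[addL(4) :: mulL(0)]]
→ final value 0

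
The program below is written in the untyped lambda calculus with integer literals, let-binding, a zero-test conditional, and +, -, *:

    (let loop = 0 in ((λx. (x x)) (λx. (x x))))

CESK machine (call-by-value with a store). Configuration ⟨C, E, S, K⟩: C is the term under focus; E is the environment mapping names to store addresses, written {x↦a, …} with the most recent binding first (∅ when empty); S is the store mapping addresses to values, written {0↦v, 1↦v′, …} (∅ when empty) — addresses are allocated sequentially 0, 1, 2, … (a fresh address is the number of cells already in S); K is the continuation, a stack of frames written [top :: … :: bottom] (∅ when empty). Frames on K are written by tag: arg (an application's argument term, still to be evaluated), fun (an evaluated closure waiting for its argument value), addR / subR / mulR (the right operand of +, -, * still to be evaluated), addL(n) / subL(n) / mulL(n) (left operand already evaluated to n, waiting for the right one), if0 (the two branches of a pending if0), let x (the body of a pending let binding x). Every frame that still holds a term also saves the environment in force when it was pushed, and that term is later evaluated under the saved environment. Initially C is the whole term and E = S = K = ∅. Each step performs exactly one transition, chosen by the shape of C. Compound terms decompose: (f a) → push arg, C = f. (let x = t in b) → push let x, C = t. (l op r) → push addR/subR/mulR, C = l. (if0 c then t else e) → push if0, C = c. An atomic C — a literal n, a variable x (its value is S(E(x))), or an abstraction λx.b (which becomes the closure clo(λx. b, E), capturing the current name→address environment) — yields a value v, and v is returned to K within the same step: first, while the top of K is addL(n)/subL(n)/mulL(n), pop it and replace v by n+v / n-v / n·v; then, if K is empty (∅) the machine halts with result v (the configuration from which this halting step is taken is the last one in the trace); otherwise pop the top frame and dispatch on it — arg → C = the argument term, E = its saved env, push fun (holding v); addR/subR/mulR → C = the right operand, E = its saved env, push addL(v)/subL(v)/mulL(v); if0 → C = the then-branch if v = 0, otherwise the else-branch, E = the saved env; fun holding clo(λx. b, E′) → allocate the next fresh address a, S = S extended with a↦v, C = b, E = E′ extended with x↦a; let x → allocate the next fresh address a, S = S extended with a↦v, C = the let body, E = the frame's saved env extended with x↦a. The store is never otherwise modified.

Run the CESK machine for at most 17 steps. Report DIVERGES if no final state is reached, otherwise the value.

t=0: <C=(let loop = 0 in ((λx. (x x)) (λx. (x x)))), E=∅, S=∅, K=∅>
t=1: <C=0, E=∅, S=∅, K=[let loop]>
t=2: <C=((λx. (x x)) (λx. (x x))), E={loop↦0}, S={0↦0}, K=∅>
t=3: <C=(λx. (x x)), E={loop↦0}, S={0↦0}, K=[arg]>
t=4: <C=(λx. (x x)), E={loop↦0}, S={0↦0}, K=[fun]>
t=5: <C=(x x), E={x↦1, loop↦0}, S={0↦0, 1↦clo(λx. (x x), {loop↦0})}, K=∅>
t=6: <C=x, E={x↦1, loop↦0}, S={0↦0, 1↦clo(λx. (x x), {loop↦0})}, K=[arg]>
t=7: <C=x, E={x↦1, loop↦0}, S={0↦0, 1↦clo(λx. (x x), {loop↦0})}, K=[fun]>
t=8: <C=(x x), E={x↦2, loop↦0}, S={0↦0, 1↦clo(λx. (x x), {loop↦0}), 2↦clo(λx. (x x), {loop↦0})}, K=∅>
t=9: <C=x, E={x↦2, loop↦0}, S={0↦0, 1↦clo(λx. (x x), {loop↦0}), 2↦clo(λx. (x x), {loop↦0})}, K=[arg]>
t=10: <C=x, E={x↦2, loop↦0}, S={0↦0, 1↦clo(λx. (x x), {loop↦0}), 2↦clo(λx. (x x), {loop↦0})}, K=[fun]>
t=11: <C=(x x), E={x↦3, loop↦0}, S={0↦0, 1↦clo(λx. (x x), {loop↦0}), 2↦clo(λx. (x x), {loop↦0}), 3↦clo(λx. (x x), {loop↦0})}, K=∅>
t=12: <C=x, E={x↦3, loop↦0}, S={0↦0, 1↦clo(λx. (x x), {loop↦0}), 2↦clo(λx. (x x), {loop↦0}), 3↦clo(λx. (x x), {loop↦0})}, K=[arg]>
t=13: <C=x, E={x↦3, loop↦0}, S={0↦0, 1↦clo(λx. (x x), {loop↦0}), 2↦clo(λx. (x x), {loop↦0}), 3↦clo(λx. (x x), {loop↦0})}, K=[fun]>
t=14: <C=(x x), E={x↦4, loop↦0}, S={0↦0, 1↦clo(λx. (x x), {loop↦0}), 2↦clo(λx. (x x), {loop↦0}), 3↦clo(λx. (x x), {loop↦0}), 4↦clo(λx. (x x), {loop↦0})}, K=∅>
t=15: <C=x, E={x↦4, loop↦0}, S={0↦0, 1↦clo(λx. (x x), {loop↦0}), 2↦clo(λx. (x x), {loop↦0}), 3↦clo(λx. (x x), {loop↦0}), 4↦clo(λx. (x x), {loop↦0})}, K=[arg]>
t=16: <C=x, E={x↦4, loop↦0}, S={0↦0, 1↦clo(λx. (x x), {loop↦0}), 2↦clo(λx. (x x), {loop↦0}), 3↦clo(λx. (x x), {loop↦0}), 4↦clo(λx. (x x), {loop↦0})}, K=[fun]>
t=17: <C=(x x), E={x↦5, loop↦0}, S={0↦0, 1↦clo(λx. (x x), {loop↦0}), 2↦clo(λx. (x x), {loop↦0}), 3↦clo(λx. (x x), {loop↦0}), 4↦clo(λx. (x x), {loop↦0}), 5↦clo(λx. (x x), {loop↦0})}, K=∅>
→ 17 transitions taken and the configuration is still not final: no result within 17 steps

Answer: DIVERGES (no final state within 17 steps)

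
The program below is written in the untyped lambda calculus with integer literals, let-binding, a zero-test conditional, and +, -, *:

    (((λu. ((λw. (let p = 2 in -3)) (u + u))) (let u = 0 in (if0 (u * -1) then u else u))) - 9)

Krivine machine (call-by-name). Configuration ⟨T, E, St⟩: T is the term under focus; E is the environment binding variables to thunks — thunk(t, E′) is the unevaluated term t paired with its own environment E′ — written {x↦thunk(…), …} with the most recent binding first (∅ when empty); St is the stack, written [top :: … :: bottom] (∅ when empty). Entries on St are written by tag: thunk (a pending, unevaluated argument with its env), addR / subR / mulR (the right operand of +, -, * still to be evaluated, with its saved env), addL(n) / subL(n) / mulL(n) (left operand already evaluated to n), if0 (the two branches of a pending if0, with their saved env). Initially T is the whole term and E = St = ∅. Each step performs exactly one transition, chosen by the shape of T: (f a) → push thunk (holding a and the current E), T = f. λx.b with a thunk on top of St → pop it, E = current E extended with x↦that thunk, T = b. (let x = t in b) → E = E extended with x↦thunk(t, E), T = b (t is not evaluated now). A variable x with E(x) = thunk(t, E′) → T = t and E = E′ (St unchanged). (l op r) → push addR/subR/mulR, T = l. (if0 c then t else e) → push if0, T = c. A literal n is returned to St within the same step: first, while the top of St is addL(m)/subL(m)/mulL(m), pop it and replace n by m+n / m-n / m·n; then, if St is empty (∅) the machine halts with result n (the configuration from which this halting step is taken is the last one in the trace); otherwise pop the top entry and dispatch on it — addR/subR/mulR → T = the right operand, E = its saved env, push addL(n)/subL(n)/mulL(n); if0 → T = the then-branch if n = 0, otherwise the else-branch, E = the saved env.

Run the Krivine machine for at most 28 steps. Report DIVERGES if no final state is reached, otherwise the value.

Answer: -12

Derivation:
step 0: [T=(((λu. ((λw. (let p = 2 in -3)) (u + u))) (let u = 0 in (if0 (u * -1) then u else u))) - 9) | E=∅ | St=∅]
step 1: [T=((λu. ((λw. (let p = 2 in -3)) (u + u))) (let u = 0 in (if0 (u * -1) then u else u))) | E=∅ | St=[subR]]
step 2: [T=(λu. ((λw. (let p = 2 in -3)) (u + u))) | E=∅ | St=[thunk :: subR]]
step 3: [T=((λw. (let p = 2 in -3)) (u + u)) | E={u↦thunk((let u = 0 in (if0 (u * -1) then u else u)), ∅)} | St=[subR]]
step 4: [T=(λw. (let p = 2 in -3)) | E={u↦thunk((let u = 0 in (if0 (u * -1) then u else u)), ∅)} | St=[thunk :: subR]]
step 5: [T=(let p = 2 in -3) | E={w↦thunk((u + u), {u↦thunk((let u = 0 in (if0 (u * -1) then u else u)), ∅)}), u↦thunk((let u = 0 in (if0 (u * -1) then u else u)), ∅)} | St=[subR]]
step 6: [T=-3 | E={p↦thunk(2, {w↦thunk((u + u), {u↦thunk((let u = 0 in (if0 (u * -1) then u else u)), ∅)}), u↦thunk((let u = 0 in (if0 (u * -1) then u else u)), ∅)}), w↦thunk((u + u), {u↦thunk((let u = 0 in (if0 (u * -1) then u else u)), ∅)}), u↦thunk((let u = 0 in (if0 (u * -1) then u else u)), ∅)} | St=[subR]]
step 7: [T=9 | E=∅ | St=[subL(-3)]]
→ final value -12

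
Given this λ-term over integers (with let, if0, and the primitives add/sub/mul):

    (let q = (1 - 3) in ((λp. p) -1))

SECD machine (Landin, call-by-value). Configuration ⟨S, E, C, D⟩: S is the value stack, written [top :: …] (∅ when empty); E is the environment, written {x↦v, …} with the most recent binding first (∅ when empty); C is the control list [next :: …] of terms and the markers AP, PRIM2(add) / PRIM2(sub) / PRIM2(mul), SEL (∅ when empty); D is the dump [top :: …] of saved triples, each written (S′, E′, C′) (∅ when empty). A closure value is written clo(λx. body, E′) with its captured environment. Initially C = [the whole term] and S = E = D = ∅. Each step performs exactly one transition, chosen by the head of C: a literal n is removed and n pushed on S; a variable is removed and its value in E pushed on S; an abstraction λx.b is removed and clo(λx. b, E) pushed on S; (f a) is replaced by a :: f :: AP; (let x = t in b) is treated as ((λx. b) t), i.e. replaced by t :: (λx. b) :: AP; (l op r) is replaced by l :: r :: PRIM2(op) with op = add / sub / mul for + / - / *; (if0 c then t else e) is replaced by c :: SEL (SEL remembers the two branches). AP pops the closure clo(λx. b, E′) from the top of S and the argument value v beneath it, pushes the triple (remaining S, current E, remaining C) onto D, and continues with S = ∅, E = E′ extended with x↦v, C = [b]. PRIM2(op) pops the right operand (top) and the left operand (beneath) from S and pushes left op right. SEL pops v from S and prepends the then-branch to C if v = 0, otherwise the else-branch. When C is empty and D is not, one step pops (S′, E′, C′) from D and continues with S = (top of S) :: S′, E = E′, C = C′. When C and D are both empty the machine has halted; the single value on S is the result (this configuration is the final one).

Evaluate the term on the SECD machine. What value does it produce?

Answer: -1

Derivation:
[0] ⟨S=∅; E=∅; C=[(let q = (1 - 3) in ((λp. p) -1))]; D=∅⟩
[1] ⟨S=∅; E=∅; C=[(1 - 3) :: (λq. ((λp. p) -1)) :: AP]; D=∅⟩
[2] ⟨S=∅; E=∅; C=[1 :: 3 :: PRIM2(sub) :: (λq. ((λp. p) -1)) :: AP]; D=∅⟩
[3] ⟨S=[1]; E=∅; C=[3 :: PRIM2(sub) :: (λq. ((λp. p) -1)) :: AP]; D=∅⟩
[4] ⟨S=[3 :: 1]; E=∅; C=[PRIM2(sub) :: (λq. ((λp. p) -1)) :: AP]; D=∅⟩
[5] ⟨S=[-2]; E=∅; C=[(λq. ((λp. p) -1)) :: AP]; D=∅⟩
[6] ⟨S=[clo(λq. ((λp. p) -1), ∅) :: -2]; E=∅; C=[AP]; D=∅⟩
[7] ⟨S=∅; E={q↦-2}; C=[((λp. p) -1)]; D=[(∅, ∅, ∅)]⟩
[8] ⟨S=∅; E={q↦-2}; C=[-1 :: (λp. p) :: AP]; D=[(∅, ∅, ∅)]⟩
[9] ⟨S=[-1]; E={q↦-2}; C=[(λp. p) :: AP]; D=[(∅, ∅, ∅)]⟩
[10] ⟨S=[clo(λp. p, {q↦-2}) :: -1]; E={q↦-2}; C=[AP]; D=[(∅, ∅, ∅)]⟩
[11] ⟨S=∅; E={p↦-1, q↦-2}; C=[p]; D=[(∅, {q↦-2}, ∅) :: (∅, ∅, ∅)]⟩
[12] ⟨S=[-1]; E={p↦-1, q↦-2}; C=∅; D=[(∅, {q↦-2}, ∅) :: (∅, ∅, ∅)]⟩
[13] ⟨S=[-1]; E={q↦-2}; C=∅; D=[(∅, ∅, ∅)]⟩
[14] ⟨S=[-1]; E=∅; C=∅; D=∅⟩
→ final value -1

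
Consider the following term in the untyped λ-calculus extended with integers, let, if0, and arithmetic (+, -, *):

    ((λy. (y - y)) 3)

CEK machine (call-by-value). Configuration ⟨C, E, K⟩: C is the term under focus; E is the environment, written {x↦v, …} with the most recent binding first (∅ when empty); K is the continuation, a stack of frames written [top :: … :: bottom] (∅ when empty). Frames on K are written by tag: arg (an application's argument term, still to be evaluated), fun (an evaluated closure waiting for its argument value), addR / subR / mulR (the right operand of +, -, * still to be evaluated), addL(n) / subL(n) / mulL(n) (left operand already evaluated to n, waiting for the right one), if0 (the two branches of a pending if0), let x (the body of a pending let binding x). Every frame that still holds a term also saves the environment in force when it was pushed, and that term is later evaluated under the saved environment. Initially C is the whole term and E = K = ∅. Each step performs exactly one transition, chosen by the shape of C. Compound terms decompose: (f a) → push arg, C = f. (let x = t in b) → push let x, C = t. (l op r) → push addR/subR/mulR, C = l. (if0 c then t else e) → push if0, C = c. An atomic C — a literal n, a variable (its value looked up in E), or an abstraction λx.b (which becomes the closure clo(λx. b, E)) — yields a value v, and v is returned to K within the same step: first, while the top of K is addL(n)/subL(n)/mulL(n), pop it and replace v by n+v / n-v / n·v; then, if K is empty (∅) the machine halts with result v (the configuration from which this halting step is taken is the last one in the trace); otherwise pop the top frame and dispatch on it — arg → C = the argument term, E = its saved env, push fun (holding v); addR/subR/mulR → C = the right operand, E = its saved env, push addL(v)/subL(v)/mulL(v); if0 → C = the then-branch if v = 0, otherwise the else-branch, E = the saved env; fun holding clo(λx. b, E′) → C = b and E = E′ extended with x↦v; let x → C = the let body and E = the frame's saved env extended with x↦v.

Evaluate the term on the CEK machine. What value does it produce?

step 0: <C=((λy. (y - y)) 3), E=∅, K=∅>
step 1: <C=(λy. (y - y)), E=∅, K=[arg]>
step 2: <C=3, E=∅, K=[fun]>
step 3: <C=(y - y), E={y↦3}, K=∅>
step 4: <C=y, E={y↦3}, K=[subR]>
step 5: <C=y, E={y↦3}, K=[subL(3)]>
→ final value 0

Answer: 0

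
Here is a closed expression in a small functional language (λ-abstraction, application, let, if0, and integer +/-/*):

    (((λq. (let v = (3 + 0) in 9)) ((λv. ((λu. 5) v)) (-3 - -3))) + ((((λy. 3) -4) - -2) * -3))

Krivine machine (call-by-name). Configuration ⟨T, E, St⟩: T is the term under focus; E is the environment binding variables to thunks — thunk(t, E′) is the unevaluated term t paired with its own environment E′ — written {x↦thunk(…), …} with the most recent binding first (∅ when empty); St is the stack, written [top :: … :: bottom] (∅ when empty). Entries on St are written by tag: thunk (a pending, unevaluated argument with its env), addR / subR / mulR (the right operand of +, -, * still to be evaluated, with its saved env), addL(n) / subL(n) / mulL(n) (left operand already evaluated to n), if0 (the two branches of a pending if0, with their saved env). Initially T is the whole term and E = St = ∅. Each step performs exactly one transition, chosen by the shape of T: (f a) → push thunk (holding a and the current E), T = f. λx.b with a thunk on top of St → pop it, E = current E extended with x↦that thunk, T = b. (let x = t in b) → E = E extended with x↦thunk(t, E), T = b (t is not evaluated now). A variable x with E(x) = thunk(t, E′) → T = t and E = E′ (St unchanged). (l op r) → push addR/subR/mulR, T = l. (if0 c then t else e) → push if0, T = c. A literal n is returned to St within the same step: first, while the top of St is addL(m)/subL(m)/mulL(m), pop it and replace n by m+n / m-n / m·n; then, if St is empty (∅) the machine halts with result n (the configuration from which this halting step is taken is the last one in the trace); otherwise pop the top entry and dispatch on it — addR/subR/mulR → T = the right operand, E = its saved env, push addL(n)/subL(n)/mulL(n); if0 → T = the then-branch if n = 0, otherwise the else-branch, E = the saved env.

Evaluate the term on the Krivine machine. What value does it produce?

0. <T=(((λq. (let v = (3 + 0) in 9)) ((λv. ((λu. 5) v)) (-3 - -3))) + ((((λy. 3) -4) - -2) * -3)), E=∅, St=∅>
1. <T=((λq. (let v = (3 + 0) in 9)) ((λv. ((λu. 5) v)) (-3 - -3))), E=∅, St=[addR]>
2. <T=(λq. (let v = (3 + 0) in 9)), E=∅, St=[thunk :: addR]>
3. <T=(let v = (3 + 0) in 9), E={q↦thunk(((λv. ((λu. 5) v)) (-3 - -3)), ∅)}, St=[addR]>
4. <T=9, E={v↦thunk((3 + 0), {q↦thunk(((λv. ((λu. 5) v)) (-3 - -3)), ∅)}), q↦thunk(((λv. ((λu. 5) v)) (-3 - -3)), ∅)}, St=[addR]>
5. <T=((((λy. 3) -4) - -2) * -3), E=∅, St=[addL(9)]>
6. <T=(((λy. 3) -4) - -2), E=∅, St=[mulR :: addL(9)]>
7. <T=((λy. 3) -4), E=∅, St=[subR :: mulR :: addL(9)]>
8. <T=(λy. 3), E=∅, St=[thunk :: subR :: mulR :: addL(9)]>
9. <T=3, E={y↦thunk(-4, ∅)}, St=[subR :: mulR :: addL(9)]>
10. <T=-2, E=∅, St=[subL(3) :: mulR :: addL(9)]>
11. <T=-3, E=∅, St=[mulL(5) :: addL(9)]>
→ final value -6

Answer: -6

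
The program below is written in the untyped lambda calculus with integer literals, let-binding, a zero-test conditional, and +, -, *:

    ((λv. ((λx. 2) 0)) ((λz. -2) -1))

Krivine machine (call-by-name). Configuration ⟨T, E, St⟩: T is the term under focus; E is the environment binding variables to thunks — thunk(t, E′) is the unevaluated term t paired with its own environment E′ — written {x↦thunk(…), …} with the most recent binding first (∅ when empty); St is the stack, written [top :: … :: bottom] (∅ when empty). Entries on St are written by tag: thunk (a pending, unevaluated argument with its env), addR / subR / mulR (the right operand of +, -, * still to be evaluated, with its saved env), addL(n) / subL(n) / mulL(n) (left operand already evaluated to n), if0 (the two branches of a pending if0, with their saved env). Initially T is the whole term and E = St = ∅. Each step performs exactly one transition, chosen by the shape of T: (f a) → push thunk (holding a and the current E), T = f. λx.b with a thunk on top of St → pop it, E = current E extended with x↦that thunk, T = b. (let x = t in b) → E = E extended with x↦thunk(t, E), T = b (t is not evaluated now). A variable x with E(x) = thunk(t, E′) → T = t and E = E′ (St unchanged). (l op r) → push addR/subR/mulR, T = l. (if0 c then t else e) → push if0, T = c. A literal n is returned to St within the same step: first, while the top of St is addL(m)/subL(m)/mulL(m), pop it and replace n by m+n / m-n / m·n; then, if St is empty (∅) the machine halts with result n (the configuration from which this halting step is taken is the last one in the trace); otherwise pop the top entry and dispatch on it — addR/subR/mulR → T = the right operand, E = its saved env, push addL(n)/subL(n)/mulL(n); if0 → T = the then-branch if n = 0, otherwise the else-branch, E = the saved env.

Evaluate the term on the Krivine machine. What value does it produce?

0. [T=((λv. ((λx. 2) 0)) ((λz. -2) -1)) | E=∅ | St=∅]
1. [T=(λv. ((λx. 2) 0)) | E=∅ | St=[thunk]]
2. [T=((λx. 2) 0) | E={v↦thunk(((λz. -2) -1), ∅)} | St=∅]
3. [T=(λx. 2) | E={v↦thunk(((λz. -2) -1), ∅)} | St=[thunk]]
4. [T=2 | E={x↦thunk(0, {v↦thunk(((λz. -2) -1), ∅)}), v↦thunk(((λz. -2) -1), ∅)} | St=∅]
→ final value 2

Answer: 2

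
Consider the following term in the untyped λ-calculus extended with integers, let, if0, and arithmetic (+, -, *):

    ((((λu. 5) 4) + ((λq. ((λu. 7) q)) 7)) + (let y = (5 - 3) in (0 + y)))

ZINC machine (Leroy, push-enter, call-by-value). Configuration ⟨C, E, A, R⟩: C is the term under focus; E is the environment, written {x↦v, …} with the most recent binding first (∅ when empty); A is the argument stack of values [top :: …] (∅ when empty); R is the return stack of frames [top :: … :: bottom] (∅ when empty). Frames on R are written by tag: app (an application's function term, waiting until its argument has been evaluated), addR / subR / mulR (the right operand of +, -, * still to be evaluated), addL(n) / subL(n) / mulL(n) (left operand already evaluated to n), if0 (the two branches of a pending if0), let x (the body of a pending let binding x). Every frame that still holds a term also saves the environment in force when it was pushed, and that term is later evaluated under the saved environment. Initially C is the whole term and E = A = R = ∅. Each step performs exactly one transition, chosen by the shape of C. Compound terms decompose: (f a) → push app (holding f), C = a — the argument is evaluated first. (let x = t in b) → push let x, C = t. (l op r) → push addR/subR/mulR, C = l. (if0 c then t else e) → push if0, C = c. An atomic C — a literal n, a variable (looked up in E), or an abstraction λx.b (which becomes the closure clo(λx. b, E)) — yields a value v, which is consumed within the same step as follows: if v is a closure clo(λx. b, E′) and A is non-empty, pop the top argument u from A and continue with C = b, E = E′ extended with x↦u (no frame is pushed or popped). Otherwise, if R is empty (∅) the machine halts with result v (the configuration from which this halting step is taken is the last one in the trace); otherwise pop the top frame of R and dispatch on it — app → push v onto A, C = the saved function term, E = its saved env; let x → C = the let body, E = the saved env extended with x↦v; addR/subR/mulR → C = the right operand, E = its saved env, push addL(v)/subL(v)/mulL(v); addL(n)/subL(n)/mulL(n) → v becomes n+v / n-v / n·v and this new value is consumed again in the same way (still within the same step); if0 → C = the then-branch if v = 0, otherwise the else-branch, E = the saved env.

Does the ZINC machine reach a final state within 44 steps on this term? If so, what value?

t=0: [C=((((λu. 5) 4) + ((λq. ((λu. 7) q)) 7)) + (let y = (5 - 3) in (0 + y))) | E=∅ | A=∅ | R=∅]
t=1: [C=(((λu. 5) 4) + ((λq. ((λu. 7) q)) 7)) | E=∅ | A=∅ | R=[addR]]
t=2: [C=((λu. 5) 4) | E=∅ | A=∅ | R=[addR :: addR]]
t=3: [C=4 | E=∅ | A=∅ | R=[app :: addR :: addR]]
t=4: [C=(λu. 5) | E=∅ | A=[4] | R=[addR :: addR]]
t=5: [C=5 | E={u↦4} | A=∅ | R=[addR :: addR]]
t=6: [C=((λq. ((λu. 7) q)) 7) | E=∅ | A=∅ | R=[addL(5) :: addR]]
t=7: [C=7 | E=∅ | A=∅ | R=[app :: addL(5) :: addR]]
t=8: [C=(λq. ((λu. 7) q)) | E=∅ | A=[7] | R=[addL(5) :: addR]]
t=9: [C=((λu. 7) q) | E={q↦7} | A=∅ | R=[addL(5) :: addR]]
t=10: [C=q | E={q↦7} | A=∅ | R=[app :: addL(5) :: addR]]
t=11: [C=(λu. 7) | E={q↦7} | A=[7] | R=[addL(5) :: addR]]
t=12: [C=7 | E={u↦7, q↦7} | A=∅ | R=[addL(5) :: addR]]
t=13: [C=(let y = (5 - 3) in (0 + y)) | E=∅ | A=∅ | R=[addL(12)]]
t=14: [C=(5 - 3) | E=∅ | A=∅ | R=[let y :: addL(12)]]
t=15: [C=5 | E=∅ | A=∅ | R=[subR :: let y :: addL(12)]]
t=16: [C=3 | E=∅ | A=∅ | R=[subL(5) :: let y :: addL(12)]]
t=17: [C=(0 + y) | E={y↦2} | A=∅ | R=[addL(12)]]
t=18: [C=0 | E={y↦2} | A=∅ | R=[addR :: addL(12)]]
t=19: [C=y | E={y↦2} | A=∅ | R=[addL(0) :: addL(12)]]
→ final value 14

Answer: 14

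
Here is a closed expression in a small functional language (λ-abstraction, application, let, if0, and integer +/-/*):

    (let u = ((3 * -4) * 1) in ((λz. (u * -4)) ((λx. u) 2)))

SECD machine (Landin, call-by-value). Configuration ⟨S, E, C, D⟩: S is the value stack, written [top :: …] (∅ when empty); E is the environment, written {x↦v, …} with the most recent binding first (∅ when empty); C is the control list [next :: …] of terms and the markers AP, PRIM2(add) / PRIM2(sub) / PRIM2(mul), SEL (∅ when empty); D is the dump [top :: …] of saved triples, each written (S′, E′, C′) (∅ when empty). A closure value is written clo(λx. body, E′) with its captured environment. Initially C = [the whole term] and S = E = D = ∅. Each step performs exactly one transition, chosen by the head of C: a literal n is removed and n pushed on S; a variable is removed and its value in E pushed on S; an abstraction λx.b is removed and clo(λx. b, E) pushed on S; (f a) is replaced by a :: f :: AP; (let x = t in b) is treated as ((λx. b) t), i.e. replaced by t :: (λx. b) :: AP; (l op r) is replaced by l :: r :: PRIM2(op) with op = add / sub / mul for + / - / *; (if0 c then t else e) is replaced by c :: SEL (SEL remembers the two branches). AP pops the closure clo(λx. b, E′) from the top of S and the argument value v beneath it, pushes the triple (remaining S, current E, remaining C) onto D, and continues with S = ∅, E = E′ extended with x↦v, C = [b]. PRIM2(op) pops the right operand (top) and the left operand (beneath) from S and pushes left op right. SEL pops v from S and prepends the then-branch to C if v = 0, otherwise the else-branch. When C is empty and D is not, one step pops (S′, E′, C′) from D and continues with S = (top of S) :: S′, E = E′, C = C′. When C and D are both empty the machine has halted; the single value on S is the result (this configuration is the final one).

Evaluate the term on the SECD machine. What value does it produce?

0. ⟨S=∅; E=∅; C=[(let u = ((3 * -4) * 1) in ((λz. (u * -4)) ((λx. u) 2)))]; D=∅⟩
1. ⟨S=∅; E=∅; C=[((3 * -4) * 1) :: (λu. ((λz. (u * -4)) ((λx. u) 2))) :: AP]; D=∅⟩
2. ⟨S=∅; E=∅; C=[(3 * -4) :: 1 :: PRIM2(mul) :: (λu. ((λz. (u * -4)) ((λx. u) 2))) :: AP]; D=∅⟩
3. ⟨S=∅; E=∅; C=[3 :: -4 :: PRIM2(mul) :: 1 :: PRIM2(mul) :: (λu. ((λz. (u * -4)) ((λx. u) 2))) :: AP]; D=∅⟩
4. ⟨S=[3]; E=∅; C=[-4 :: PRIM2(mul) :: 1 :: PRIM2(mul) :: (λu. ((λz. (u * -4)) ((λx. u) 2))) :: AP]; D=∅⟩
5. ⟨S=[-4 :: 3]; E=∅; C=[PRIM2(mul) :: 1 :: PRIM2(mul) :: (λu. ((λz. (u * -4)) ((λx. u) 2))) :: AP]; D=∅⟩
6. ⟨S=[-12]; E=∅; C=[1 :: PRIM2(mul) :: (λu. ((λz. (u * -4)) ((λx. u) 2))) :: AP]; D=∅⟩
7. ⟨S=[1 :: -12]; E=∅; C=[PRIM2(mul) :: (λu. ((λz. (u * -4)) ((λx. u) 2))) :: AP]; D=∅⟩
8. ⟨S=[-12]; E=∅; C=[(λu. ((λz. (u * -4)) ((λx. u) 2))) :: AP]; D=∅⟩
9. ⟨S=[clo(λu. ((λz. (u * -4)) ((λx. u) 2)), ∅) :: -12]; E=∅; C=[AP]; D=∅⟩
10. ⟨S=∅; E={u↦-12}; C=[((λz. (u * -4)) ((λx. u) 2))]; D=[(∅, ∅, ∅)]⟩
11. ⟨S=∅; E={u↦-12}; C=[((λx. u) 2) :: (λz. (u * -4)) :: AP]; D=[(∅, ∅, ∅)]⟩
12. ⟨S=∅; E={u↦-12}; C=[2 :: (λx. u) :: AP :: (λz. (u * -4)) :: AP]; D=[(∅, ∅, ∅)]⟩
13. ⟨S=[2]; E={u↦-12}; C=[(λx. u) :: AP :: (λz. (u * -4)) :: AP]; D=[(∅, ∅, ∅)]⟩
14. ⟨S=[clo(λx. u, {u↦-12}) :: 2]; E={u↦-12}; C=[AP :: (λz. (u * -4)) :: AP]; D=[(∅, ∅, ∅)]⟩
15. ⟨S=∅; E={x↦2, u↦-12}; C=[u]; D=[(∅, {u↦-12}, [(λz. (u * -4)) :: AP]) :: (∅, ∅, ∅)]⟩
16. ⟨S=[-12]; E={x↦2, u↦-12}; C=∅; D=[(∅, {u↦-12}, [(λz. (u * -4)) :: AP]) :: (∅, ∅, ∅)]⟩
17. ⟨S=[-12]; E={u↦-12}; C=[(λz. (u * -4)) :: AP]; D=[(∅, ∅, ∅)]⟩
18. ⟨S=[clo(λz. (u * -4), {u↦-12}) :: -12]; E={u↦-12}; C=[AP]; D=[(∅, ∅, ∅)]⟩
19. ⟨S=∅; E={z↦-12, u↦-12}; C=[(u * -4)]; D=[(∅, {u↦-12}, ∅) :: (∅, ∅, ∅)]⟩
20. ⟨S=∅; E={z↦-12, u↦-12}; C=[u :: -4 :: PRIM2(mul)]; D=[(∅, {u↦-12}, ∅) :: (∅, ∅, ∅)]⟩
21. ⟨S=[-12]; E={z↦-12, u↦-12}; C=[-4 :: PRIM2(mul)]; D=[(∅, {u↦-12}, ∅) :: (∅, ∅, ∅)]⟩
22. ⟨S=[-4 :: -12]; E={z↦-12, u↦-12}; C=[PRIM2(mul)]; D=[(∅, {u↦-12}, ∅) :: (∅, ∅, ∅)]⟩
23. ⟨S=[48]; E={z↦-12, u↦-12}; C=∅; D=[(∅, {u↦-12}, ∅) :: (∅, ∅, ∅)]⟩
24. ⟨S=[48]; E={u↦-12}; C=∅; D=[(∅, ∅, ∅)]⟩
25. ⟨S=[48]; E=∅; C=∅; D=∅⟩
→ final value 48

Answer: 48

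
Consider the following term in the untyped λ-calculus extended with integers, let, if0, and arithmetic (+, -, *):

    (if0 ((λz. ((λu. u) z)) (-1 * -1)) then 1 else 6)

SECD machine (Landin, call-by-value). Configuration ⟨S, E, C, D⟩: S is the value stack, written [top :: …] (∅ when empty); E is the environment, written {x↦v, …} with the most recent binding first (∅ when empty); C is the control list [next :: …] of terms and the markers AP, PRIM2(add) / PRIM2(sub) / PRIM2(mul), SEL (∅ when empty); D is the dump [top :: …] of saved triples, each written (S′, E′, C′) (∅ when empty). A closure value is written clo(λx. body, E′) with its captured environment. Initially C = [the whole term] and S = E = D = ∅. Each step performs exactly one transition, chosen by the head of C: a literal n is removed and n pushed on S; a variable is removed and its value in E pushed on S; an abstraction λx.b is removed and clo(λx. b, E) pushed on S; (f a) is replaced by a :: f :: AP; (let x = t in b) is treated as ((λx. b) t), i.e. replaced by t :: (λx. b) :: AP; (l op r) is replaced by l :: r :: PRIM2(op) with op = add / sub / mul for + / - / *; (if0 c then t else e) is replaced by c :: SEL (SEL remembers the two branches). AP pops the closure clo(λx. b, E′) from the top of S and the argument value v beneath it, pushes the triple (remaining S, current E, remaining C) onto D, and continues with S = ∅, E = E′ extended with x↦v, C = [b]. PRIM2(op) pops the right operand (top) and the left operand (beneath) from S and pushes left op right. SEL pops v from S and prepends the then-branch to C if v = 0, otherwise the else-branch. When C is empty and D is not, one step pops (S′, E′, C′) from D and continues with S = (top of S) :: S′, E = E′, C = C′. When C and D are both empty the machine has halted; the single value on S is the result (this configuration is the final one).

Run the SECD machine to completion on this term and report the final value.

step 0: ⟨S=∅; E=∅; C=[(if0 ((λz. ((λu. u) z)) (-1 * -1)) then 1 else 6)]; D=∅⟩
step 1: ⟨S=∅; E=∅; C=[((λz. ((λu. u) z)) (-1 * -1)) :: SEL]; D=∅⟩
step 2: ⟨S=∅; E=∅; C=[(-1 * -1) :: (λz. ((λu. u) z)) :: AP :: SEL]; D=∅⟩
step 3: ⟨S=∅; E=∅; C=[-1 :: -1 :: PRIM2(mul) :: (λz. ((λu. u) z)) :: AP :: SEL]; D=∅⟩
step 4: ⟨S=[-1]; E=∅; C=[-1 :: PRIM2(mul) :: (λz. ((λu. u) z)) :: AP :: SEL]; D=∅⟩
step 5: ⟨S=[-1 :: -1]; E=∅; C=[PRIM2(mul) :: (λz. ((λu. u) z)) :: AP :: SEL]; D=∅⟩
step 6: ⟨S=[1]; E=∅; C=[(λz. ((λu. u) z)) :: AP :: SEL]; D=∅⟩
step 7: ⟨S=[clo(λz. ((λu. u) z), ∅) :: 1]; E=∅; C=[AP :: SEL]; D=∅⟩
step 8: ⟨S=∅; E={z↦1}; C=[((λu. u) z)]; D=[(∅, ∅, [SEL])]⟩
step 9: ⟨S=∅; E={z↦1}; C=[z :: (λu. u) :: AP]; D=[(∅, ∅, [SEL])]⟩
step 10: ⟨S=[1]; E={z↦1}; C=[(λu. u) :: AP]; D=[(∅, ∅, [SEL])]⟩
step 11: ⟨S=[clo(λu. u, {z↦1}) :: 1]; E={z↦1}; C=[AP]; D=[(∅, ∅, [SEL])]⟩
step 12: ⟨S=∅; E={u↦1, z↦1}; C=[u]; D=[(∅, {z↦1}, ∅) :: (∅, ∅, [SEL])]⟩
step 13: ⟨S=[1]; E={u↦1, z↦1}; C=∅; D=[(∅, {z↦1}, ∅) :: (∅, ∅, [SEL])]⟩
step 14: ⟨S=[1]; E={z↦1}; C=∅; D=[(∅, ∅, [SEL])]⟩
step 15: ⟨S=[1]; E=∅; C=[SEL]; D=∅⟩
step 16: ⟨S=∅; E=∅; C=[6]; D=∅⟩
step 17: ⟨S=[6]; E=∅; C=∅; D=∅⟩
→ final value 6

Answer: 6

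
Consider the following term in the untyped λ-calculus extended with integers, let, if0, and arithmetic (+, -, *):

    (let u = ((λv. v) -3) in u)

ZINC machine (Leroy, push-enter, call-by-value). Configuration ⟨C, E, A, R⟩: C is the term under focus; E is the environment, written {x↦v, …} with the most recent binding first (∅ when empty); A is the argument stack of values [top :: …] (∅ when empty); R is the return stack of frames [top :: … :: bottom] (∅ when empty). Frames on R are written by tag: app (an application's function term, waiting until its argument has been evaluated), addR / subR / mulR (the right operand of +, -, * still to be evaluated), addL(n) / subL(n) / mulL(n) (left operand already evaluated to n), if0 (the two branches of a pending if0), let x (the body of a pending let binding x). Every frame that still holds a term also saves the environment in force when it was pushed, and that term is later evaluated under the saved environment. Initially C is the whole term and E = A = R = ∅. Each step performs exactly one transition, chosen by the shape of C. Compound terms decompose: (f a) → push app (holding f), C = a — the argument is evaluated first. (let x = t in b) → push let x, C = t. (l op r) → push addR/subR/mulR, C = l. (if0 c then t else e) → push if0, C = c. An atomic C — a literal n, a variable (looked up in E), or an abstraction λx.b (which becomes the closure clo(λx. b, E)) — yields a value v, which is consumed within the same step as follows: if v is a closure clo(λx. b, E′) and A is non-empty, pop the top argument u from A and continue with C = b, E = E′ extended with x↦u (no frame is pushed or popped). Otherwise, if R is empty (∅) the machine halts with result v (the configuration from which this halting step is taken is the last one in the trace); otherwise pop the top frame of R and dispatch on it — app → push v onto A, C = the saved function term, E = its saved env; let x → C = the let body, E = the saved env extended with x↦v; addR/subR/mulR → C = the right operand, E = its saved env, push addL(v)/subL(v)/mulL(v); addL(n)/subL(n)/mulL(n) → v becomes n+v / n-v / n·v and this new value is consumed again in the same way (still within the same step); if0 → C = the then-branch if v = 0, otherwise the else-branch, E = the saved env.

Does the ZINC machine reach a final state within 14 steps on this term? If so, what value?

Answer: -3

Machine steps:
step 0: <C=(let u = ((λv. v) -3) in u), E=∅, A=∅, R=∅>
step 1: <C=((λv. v) -3), E=∅, A=∅, R=[let u]>
step 2: <C=-3, E=∅, A=∅, R=[app :: let u]>
step 3: <C=(λv. v), E=∅, A=[-3], R=[let u]>
step 4: <C=v, E={v↦-3}, A=∅, R=[let u]>
step 5: <C=u, E={u↦-3}, A=∅, R=∅>
→ final value -3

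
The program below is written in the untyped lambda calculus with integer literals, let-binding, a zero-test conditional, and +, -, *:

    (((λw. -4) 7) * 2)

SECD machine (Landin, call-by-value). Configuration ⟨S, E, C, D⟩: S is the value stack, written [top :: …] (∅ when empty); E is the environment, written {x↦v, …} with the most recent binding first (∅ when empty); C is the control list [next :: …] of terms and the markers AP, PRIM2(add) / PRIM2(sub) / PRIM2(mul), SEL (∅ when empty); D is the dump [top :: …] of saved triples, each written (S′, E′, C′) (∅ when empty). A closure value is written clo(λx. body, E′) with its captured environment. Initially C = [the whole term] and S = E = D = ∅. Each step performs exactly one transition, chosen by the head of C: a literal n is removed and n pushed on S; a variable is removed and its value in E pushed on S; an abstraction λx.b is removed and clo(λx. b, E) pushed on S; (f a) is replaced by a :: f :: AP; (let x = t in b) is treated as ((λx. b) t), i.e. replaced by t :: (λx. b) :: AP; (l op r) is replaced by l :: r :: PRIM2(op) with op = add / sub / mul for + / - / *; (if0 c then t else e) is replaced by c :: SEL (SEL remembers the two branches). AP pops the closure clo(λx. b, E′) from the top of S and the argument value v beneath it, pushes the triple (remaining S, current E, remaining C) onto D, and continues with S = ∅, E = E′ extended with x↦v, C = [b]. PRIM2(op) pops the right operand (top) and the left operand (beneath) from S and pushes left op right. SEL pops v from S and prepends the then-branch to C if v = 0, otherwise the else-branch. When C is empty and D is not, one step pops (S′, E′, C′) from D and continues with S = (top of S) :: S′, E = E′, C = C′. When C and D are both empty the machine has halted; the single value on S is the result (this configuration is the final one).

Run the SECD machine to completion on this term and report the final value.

0. [S=∅ | E=∅ | C=[(((λw. -4) 7) * 2)] | D=∅]
1. [S=∅ | E=∅ | C=[((λw. -4) 7) :: 2 :: PRIM2(mul)] | D=∅]
2. [S=∅ | E=∅ | C=[7 :: (λw. -4) :: AP :: 2 :: PRIM2(mul)] | D=∅]
3. [S=[7] | E=∅ | C=[(λw. -4) :: AP :: 2 :: PRIM2(mul)] | D=∅]
4. [S=[clo(λw. -4, ∅) :: 7] | E=∅ | C=[AP :: 2 :: PRIM2(mul)] | D=∅]
5. [S=∅ | E={w↦7} | C=[-4] | D=[(∅, ∅, [2 :: PRIM2(mul)])]]
6. [S=[-4] | E={w↦7} | C=∅ | D=[(∅, ∅, [2 :: PRIM2(mul)])]]
7. [S=[-4] | E=∅ | C=[2 :: PRIM2(mul)] | D=∅]
8. [S=[2 :: -4] | E=∅ | C=[PRIM2(mul)] | D=∅]
9. [S=[-8] | E=∅ | C=∅ | D=∅]
→ final value -8

Answer: -8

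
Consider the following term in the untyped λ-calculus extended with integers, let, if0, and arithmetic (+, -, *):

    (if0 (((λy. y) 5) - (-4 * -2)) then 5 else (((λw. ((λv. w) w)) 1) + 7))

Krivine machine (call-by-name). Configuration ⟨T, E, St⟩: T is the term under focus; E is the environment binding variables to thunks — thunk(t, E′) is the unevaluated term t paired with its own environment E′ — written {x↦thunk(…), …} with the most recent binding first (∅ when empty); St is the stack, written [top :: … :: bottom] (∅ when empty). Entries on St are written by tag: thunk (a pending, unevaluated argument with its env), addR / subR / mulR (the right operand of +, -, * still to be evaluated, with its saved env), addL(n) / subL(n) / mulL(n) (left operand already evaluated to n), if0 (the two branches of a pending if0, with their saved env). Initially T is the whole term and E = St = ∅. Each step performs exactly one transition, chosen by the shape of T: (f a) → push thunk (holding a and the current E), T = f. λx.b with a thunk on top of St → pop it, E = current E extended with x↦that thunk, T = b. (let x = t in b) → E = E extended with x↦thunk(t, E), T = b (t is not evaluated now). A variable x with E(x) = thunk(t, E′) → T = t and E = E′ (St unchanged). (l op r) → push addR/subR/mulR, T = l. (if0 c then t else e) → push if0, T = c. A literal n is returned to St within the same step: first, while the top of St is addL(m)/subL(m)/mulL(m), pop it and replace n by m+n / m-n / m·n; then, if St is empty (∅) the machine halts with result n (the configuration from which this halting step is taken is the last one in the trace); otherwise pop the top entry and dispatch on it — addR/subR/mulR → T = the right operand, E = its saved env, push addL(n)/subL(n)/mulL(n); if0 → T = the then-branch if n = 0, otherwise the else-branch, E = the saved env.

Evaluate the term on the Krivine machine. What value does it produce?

t=0: <T=(if0 (((λy. y) 5) - (-4 * -2)) then 5 else (((λw. ((λv. w) w)) 1) + 7)), E=∅, St=∅>
t=1: <T=(((λy. y) 5) - (-4 * -2)), E=∅, St=[if0]>
t=2: <T=((λy. y) 5), E=∅, St=[subR :: if0]>
t=3: <T=(λy. y), E=∅, St=[thunk :: subR :: if0]>
t=4: <T=y, E={y↦thunk(5, ∅)}, St=[subR :: if0]>
t=5: <T=5, E=∅, St=[subR :: if0]>
t=6: <T=(-4 * -2), E=∅, St=[subL(5) :: if0]>
t=7: <T=-4, E=∅, St=[mulR :: subL(5) :: if0]>
t=8: <T=-2, E=∅, St=[mulL(-4) :: subL(5) :: if0]>
t=9: <T=(((λw. ((λv. w) w)) 1) + 7), E=∅, St=∅>
t=10: <T=((λw. ((λv. w) w)) 1), E=∅, St=[addR]>
t=11: <T=(λw. ((λv. w) w)), E=∅, St=[thunk :: addR]>
t=12: <T=((λv. w) w), E={w↦thunk(1, ∅)}, St=[addR]>
t=13: <T=(λv. w), E={w↦thunk(1, ∅)}, St=[thunk :: addR]>
t=14: <T=w, E={v↦thunk(w, {w↦thunk(1, ∅)}), w↦thunk(1, ∅)}, St=[addR]>
t=15: <T=1, E=∅, St=[addR]>
t=16: <T=7, E=∅, St=[addL(1)]>
→ final value 8

Answer: 8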